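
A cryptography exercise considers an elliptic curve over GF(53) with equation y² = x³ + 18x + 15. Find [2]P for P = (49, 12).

tangent at (49, 12): λ = (3·49² + 18)/(2·12) ≡ 13/24. 24⁻¹ ≡ 42 (mod 53) since 24·42 = 1008 ≡ 1, so λ ≡ 13·42 ≡ 16.
  x = λ² - 49 - 49 = 256 - 98 ≡ 52; y = λ·(49 - 52) - 12 ≡ 46. → (52, 46)

(52, 46)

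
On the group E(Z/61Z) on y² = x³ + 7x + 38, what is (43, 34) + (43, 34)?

(20, 2)

tangent at (43, 34): λ = (3·43² + 7)/(2·34) ≡ 3/7. 7⁻¹ ≡ 35 (mod 61), so λ ≡ 3·35 ≡ 44.
  x = λ² - 43 - 43 = 1936 - 86 ≡ 20; y = λ·(43 - 20) - 34 ≡ 2. → (20, 2)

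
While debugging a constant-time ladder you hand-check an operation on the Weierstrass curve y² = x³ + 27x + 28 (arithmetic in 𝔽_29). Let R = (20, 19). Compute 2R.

(19, 11)

tangent at (20, 19): λ = (3·20² + 27)/(2·19) ≡ 9/9. 9⁻¹ ≡ 13 (mod 29), so λ ≡ 9·13 ≡ 1.
  x = λ² - 20 - 20 = 1 - 40 ≡ 19; y = λ·(20 - 19) - 19 ≡ 11. → (19, 11)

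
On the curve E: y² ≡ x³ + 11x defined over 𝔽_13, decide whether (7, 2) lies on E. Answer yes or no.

yes

y² = 2² ≡ 4; x³ + 11x + 0 = 420 ≡ 4 (mod 13). 4 = 4.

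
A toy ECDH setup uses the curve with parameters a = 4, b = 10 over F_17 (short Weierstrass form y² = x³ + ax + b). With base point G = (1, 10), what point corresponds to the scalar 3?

(3, 10)

Repeated addition: build up to 3G.
2G: tangent at (1, 10): λ = (3·1² + 4)/(2·10) ≡ 7/3. 3⁻¹ ≡ 6 (mod 17) since 3·6 = 18 ≡ 1, so λ ≡ 7·6 ≡ 8.
  x = λ² - 1 - 1 = 64 - 2 ≡ 11; y = λ·(1 - 11) - 10 ≡ 12. → (11, 12)
3G: (11, 12) + (1, 10). λ = (10 - 12)/(1 - 11) ≡ 15/7 mod 17. 7⁻¹ ≡ 5 (mod 17), so λ ≡ 7.
  x = λ² - 11 - 1 = 49 - 12 ≡ 3; y = λ·(11 - 3) - 12 ≡ 10. → (3, 10)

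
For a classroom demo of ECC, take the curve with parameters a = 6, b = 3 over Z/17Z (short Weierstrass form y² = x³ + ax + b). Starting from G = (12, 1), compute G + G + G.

Repeated addition: build up to 3G.
2G: tangent at (12, 1): λ = (3·12² + 6)/(2·1) ≡ 13/2. 2⁻¹ ≡ 9 (mod 17), so λ ≡ 13·9 ≡ 15.
  x = λ² - 12 - 12 = 225 - 24 ≡ 14; y = λ·(12 - 14) - 1 ≡ 3. → (14, 3)
3G: (14, 3) + (12, 1). λ = (1 - 3)/(12 - 14) ≡ 15/15 mod 17. 15⁻¹ ≡ 8 (mod 17), so λ ≡ 1.
  x = λ² - 14 - 12 = 1 - 26 ≡ 9; y = λ·(14 - 9) - 3 ≡ 2. → (9, 2)

(9, 2)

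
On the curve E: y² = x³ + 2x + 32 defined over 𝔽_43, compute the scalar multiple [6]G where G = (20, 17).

Repeated addition: build up to 6G.
2G: tangent at (20, 17): λ = (3·20² + 2)/(2·17) ≡ 41/34. 34⁻¹ ≡ 19 (mod 43), so λ ≡ 41·19 ≡ 5.
  x = λ² - 20 - 20 = 25 - 40 ≡ 28; y = λ·(20 - 28) - 17 ≡ 29. → (28, 29)
3G: (28, 29) + (20, 17). λ = (17 - 29)/(20 - 28) ≡ 31/35 mod 43. 35⁻¹ ≡ 16 (mod 43), so λ ≡ 23.
  x = λ² - 28 - 20 = 529 - 48 ≡ 8; y = λ·(28 - 8) - 29 ≡ 1. → (8, 1)
4G: (8, 1) + (20, 17). λ = (17 - 1)/(20 - 8) ≡ 16/12 mod 43. 12⁻¹ ≡ 18 (mod 43) since 12·18 = 216 ≡ 1, so λ ≡ 30.
  x = λ² - 8 - 20 = 900 - 28 ≡ 12; y = λ·(8 - 12) - 1 ≡ 8. → (12, 8)
5G: (12, 8) + (20, 17). λ = (17 - 8)/(20 - 12) ≡ 9/8 mod 43. 8⁻¹ ≡ 27 (mod 43) since 8·27 = 216 ≡ 1, so λ ≡ 28.
  x = λ² - 12 - 20 = 784 - 32 ≡ 21; y = λ·(12 - 21) - 8 ≡ 41. → (21, 41)
6G: (21, 41) + (20, 17). λ = (17 - 41)/(20 - 21) ≡ 19/42 mod 43. 42⁻¹ ≡ 42 (mod 43), so λ ≡ 24.
  x = λ² - 21 - 20 = 576 - 41 ≡ 19; y = λ·(21 - 19) - 41 ≡ 7. → (19, 7)

(19, 7)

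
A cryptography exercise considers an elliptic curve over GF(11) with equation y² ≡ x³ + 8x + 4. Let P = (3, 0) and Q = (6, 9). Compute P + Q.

(3, 0) + (6, 9). λ = (9 - 0)/(6 - 3) ≡ 9/3 mod 11. 3⁻¹ ≡ 4 (mod 11), so λ ≡ 3.
  x = λ² - 3 - 6 = 9 - 9 ≡ 0; y = λ·(3 - 0) - 0 ≡ 9. → (0, 9)

(0, 9)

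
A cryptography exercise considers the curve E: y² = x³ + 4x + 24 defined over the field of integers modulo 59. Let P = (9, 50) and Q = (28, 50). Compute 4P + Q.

First 4P:
Repeated addition: build up to 4P.
2P: tangent at (9, 50): λ = (3·9² + 4)/(2·50) ≡ 11/41. 41⁻¹ ≡ 36 (mod 59), so λ ≡ 11·36 ≡ 42.
  x = λ² - 9 - 9 = 1764 - 18 ≡ 35; y = λ·(9 - 35) - 50 ≡ 38. → (35, 38)
3P: (35, 38) + (9, 50). λ = (50 - 38)/(9 - 35) ≡ 12/33 mod 59. 33⁻¹ ≡ 34 (mod 59), so λ ≡ 54.
  x = λ² - 35 - 9 = 2916 - 44 ≡ 40; y = λ·(35 - 40) - 38 ≡ 46. → (40, 46)
4P: (40, 46) + (9, 50). λ = (50 - 46)/(9 - 40) ≡ 4/28 mod 59. 28⁻¹ ≡ 19 (mod 59) since 28·19 = 532 ≡ 1, so λ ≡ 17.
  x = λ² - 40 - 9 = 289 - 49 ≡ 4; y = λ·(40 - 4) - 46 ≡ 35. → (4, 35)
4P = (4, 35).
Finally 4P + Q:
(4, 35) + (28, 50). λ = (50 - 35)/(28 - 4) ≡ 15/24 mod 59. 24⁻¹ ≡ 32 (mod 59), so λ ≡ 8.
  x = λ² - 4 - 28 = 64 - 32 ≡ 32; y = λ·(4 - 32) - 35 ≡ 36. → (32, 36)

(32, 36)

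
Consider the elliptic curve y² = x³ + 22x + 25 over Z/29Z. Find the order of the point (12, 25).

2P: tangent at (12, 25): λ = (3·12² + 22)/(2·25) ≡ 19/21. 21⁻¹ ≡ 18 (mod 29), so λ ≡ 19·18 ≡ 23.
  x = λ² - 12 - 12 = 529 - 24 ≡ 12; y = λ·(12 - 12) - 25 ≡ 4. → (12, 4)
3P: (12, 4) + (12, 25): same x and y₁ ≡ -y₂, so the sum is O.
3P = O, so the order is 3.

3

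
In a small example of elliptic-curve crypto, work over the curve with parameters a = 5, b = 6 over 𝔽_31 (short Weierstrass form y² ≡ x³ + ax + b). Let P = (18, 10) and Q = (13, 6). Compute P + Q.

(18, 21)

(18, 10) + (13, 6). λ = (6 - 10)/(13 - 18) ≡ 27/26 mod 31. 26⁻¹ ≡ 6 (mod 31) since 26·6 = 156 ≡ 1, so λ ≡ 7.
  x = λ² - 18 - 13 = 49 - 31 ≡ 18; y = λ·(18 - 18) - 10 ≡ 21. → (18, 21)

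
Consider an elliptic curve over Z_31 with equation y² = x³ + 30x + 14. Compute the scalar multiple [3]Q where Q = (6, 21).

Repeated addition: build up to 3Q.
2Q: tangent at (6, 21): λ = (3·6² + 30)/(2·21) ≡ 14/11. 11⁻¹ ≡ 17 (mod 31) since 11·17 = 187 ≡ 1, so λ ≡ 14·17 ≡ 21.
  x = λ² - 6 - 6 = 441 - 12 ≡ 26; y = λ·(6 - 26) - 21 ≡ 24. → (26, 24)
3Q: (26, 24) + (6, 21). λ = (21 - 24)/(6 - 26) ≡ 28/11 mod 31. 11⁻¹ ≡ 17 (mod 31) since 11·17 = 187 ≡ 1, so λ ≡ 11.
  x = λ² - 26 - 6 = 121 - 32 ≡ 27; y = λ·(26 - 27) - 24 ≡ 27. → (27, 27)

(27, 27)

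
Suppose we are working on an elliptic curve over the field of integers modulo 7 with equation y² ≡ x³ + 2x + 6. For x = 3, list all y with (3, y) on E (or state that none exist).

2, 5

x³ + 2x + 6 = 39 ≡ 4 (mod 7).
Square roots of 4 mod 7: 2 and 5 (since 2² = 4 ≡ 4).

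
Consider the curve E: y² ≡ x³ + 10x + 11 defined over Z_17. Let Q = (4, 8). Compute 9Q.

(4, 8)

Double-and-add on 9 = (1001)₂. Start with Q = (4, 8) for the leading 1-bit.
double: tangent at (4, 8): λ = (3·4² + 10)/(2·8) ≡ 7/16. 16⁻¹ ≡ 16 (mod 17), so λ ≡ 7·16 ≡ 10.
  x = λ² - 4 - 4 = 100 - 8 ≡ 7; y = λ·(4 - 7) - 8 ≡ 13. → (7, 13)
double: tangent at (7, 13): λ = (3·7² + 10)/(2·13) ≡ 4/9. 9⁻¹ ≡ 2 (mod 17) since 9·2 = 18 ≡ 1, so λ ≡ 4·2 ≡ 8.
  x = λ² - 7 - 7 = 64 - 14 ≡ 16; y = λ·(7 - 16) - 13 ≡ 0. → (16, 0)
double: (16, 0) + (16, 0): same x and y₁ ≡ -y₂, so the sum is ∞.
add Q: ∞ + (4, 8) = (4, 8) (identity).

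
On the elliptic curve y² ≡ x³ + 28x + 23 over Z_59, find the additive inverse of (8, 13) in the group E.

(8, 46)

-(8, 13) = (8, -13 mod 59) = (8, 46).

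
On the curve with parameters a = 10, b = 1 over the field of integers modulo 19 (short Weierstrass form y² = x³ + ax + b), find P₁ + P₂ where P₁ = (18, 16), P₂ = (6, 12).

(18, 16) + (6, 12). λ = (12 - 16)/(6 - 18) ≡ 15/7 mod 19. 7⁻¹ ≡ 11 (mod 19) since 7·11 = 77 ≡ 1, so λ ≡ 13.
  x = λ² - 18 - 6 = 169 - 24 ≡ 12; y = λ·(18 - 12) - 16 ≡ 5. → (12, 5)

(12, 5)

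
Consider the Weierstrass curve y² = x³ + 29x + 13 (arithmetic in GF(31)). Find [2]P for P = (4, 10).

tangent at (4, 10): λ = (3·4² + 29)/(2·10) ≡ 15/20. 20⁻¹ ≡ 14 (mod 31), so λ ≡ 15·14 ≡ 24.
  x = λ² - 4 - 4 = 576 - 8 ≡ 10; y = λ·(4 - 10) - 10 ≡ 1. → (10, 1)

(10, 1)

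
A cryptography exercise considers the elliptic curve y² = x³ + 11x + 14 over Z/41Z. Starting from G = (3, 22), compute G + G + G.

(34, 2)

Repeated addition: build up to 3G.
2G: tangent at (3, 22): λ = (3·3² + 11)/(2·22) ≡ 38/3. 3⁻¹ ≡ 14 (mod 41) since 3·14 = 42 ≡ 1, so λ ≡ 38·14 ≡ 40.
  x = λ² - 3 - 3 = 1600 - 6 ≡ 36; y = λ·(3 - 36) - 22 ≡ 11. → (36, 11)
3G: (36, 11) + (3, 22). λ = (22 - 11)/(3 - 36) ≡ 11/8 mod 41. 8⁻¹ ≡ 36 (mod 41), so λ ≡ 27.
  x = λ² - 36 - 3 = 729 - 39 ≡ 34; y = λ·(36 - 34) - 11 ≡ 2. → (34, 2)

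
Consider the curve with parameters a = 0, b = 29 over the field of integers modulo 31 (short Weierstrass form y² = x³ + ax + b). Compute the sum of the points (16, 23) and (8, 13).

(26, 11)

(16, 23) + (8, 13). λ = (13 - 23)/(8 - 16) ≡ 21/23 mod 31. 23⁻¹ ≡ 27 (mod 31) since 23·27 = 621 ≡ 1, so λ ≡ 9.
  x = λ² - 16 - 8 = 81 - 24 ≡ 26; y = λ·(16 - 26) - 23 ≡ 11. → (26, 11)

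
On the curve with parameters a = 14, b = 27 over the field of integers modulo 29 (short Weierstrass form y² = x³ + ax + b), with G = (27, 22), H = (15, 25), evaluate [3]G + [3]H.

First 3G:
Repeated addition: build up to 3G.
2G: tangent at (27, 22): λ = (3·27² + 14)/(2·22) ≡ 26/15. 15⁻¹ ≡ 2 (mod 29), so λ ≡ 26·2 ≡ 23.
  x = λ² - 27 - 27 = 529 - 54 ≡ 11; y = λ·(27 - 11) - 22 ≡ 27. → (11, 27)
3G: (11, 27) + (27, 22). λ = (22 - 27)/(27 - 11) ≡ 24/16 mod 29. 16⁻¹ ≡ 20 (mod 29), so λ ≡ 16.
  x = λ² - 11 - 27 = 256 - 38 ≡ 15; y = λ·(11 - 15) - 27 ≡ 25. → (15, 25)
3G = (15, 25).
Next 3H:
Repeated addition: build up to 3H.
2H: tangent at (15, 25): λ = (3·15² + 14)/(2·25) ≡ 22/21. 21⁻¹ ≡ 18 (mod 29), so λ ≡ 22·18 ≡ 19.
  x = λ² - 15 - 15 = 361 - 30 ≡ 12; y = λ·(15 - 12) - 25 ≡ 3. → (12, 3)
3H: (12, 3) + (15, 25). λ = (25 - 3)/(15 - 12) ≡ 22/3 mod 29. 3⁻¹ ≡ 10 (mod 29) since 3·10 = 30 ≡ 1, so λ ≡ 17.
  x = λ² - 12 - 15 = 289 - 27 ≡ 1; y = λ·(12 - 1) - 3 ≡ 10. → (1, 10)
3H = (1, 10).
Finally 3G + 3H:
(15, 25) + (1, 10). λ = (10 - 25)/(1 - 15) ≡ 14/15 mod 29. 15⁻¹ ≡ 2 (mod 29), so λ ≡ 28.
  x = λ² - 15 - 1 = 784 - 16 ≡ 14; y = λ·(15 - 14) - 25 ≡ 3. → (14, 3)

(14, 3)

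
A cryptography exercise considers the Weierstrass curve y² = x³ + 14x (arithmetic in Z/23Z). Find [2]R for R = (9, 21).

(6, 22)

tangent at (9, 21): λ = (3·9² + 14)/(2·21) ≡ 4/19. 19⁻¹ ≡ 17 (mod 23) since 19·17 = 323 ≡ 1, so λ ≡ 4·17 ≡ 22.
  x = λ² - 9 - 9 = 484 - 18 ≡ 6; y = λ·(9 - 6) - 21 ≡ 22. → (6, 22)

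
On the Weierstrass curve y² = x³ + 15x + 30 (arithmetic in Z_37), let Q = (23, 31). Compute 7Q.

(15, 35)

Double-and-add on 7 = (111)₂. Start with Q = (23, 31) for the leading 1-bit.
double: tangent at (23, 31): λ = (3·23² + 15)/(2·31) ≡ 11/25. 25⁻¹ ≡ 3 (mod 37) since 25·3 = 75 ≡ 1, so λ ≡ 11·3 ≡ 33.
  x = λ² - 23 - 23 = 1089 - 46 ≡ 7; y = λ·(23 - 7) - 31 ≡ 16. → (7, 16)
add Q: (7, 16) + (23, 31). λ = (31 - 16)/(23 - 7) ≡ 15/16 mod 37. 16⁻¹ ≡ 7 (mod 37), so λ ≡ 31.
  x = λ² - 7 - 23 = 961 - 30 ≡ 6; y = λ·(7 - 6) - 16 ≡ 15. → (6, 15)
double: tangent at (6, 15): λ = (3·6² + 15)/(2·15) ≡ 12/30. 30⁻¹ ≡ 21 (mod 37), so λ ≡ 12·21 ≡ 30.
  x = λ² - 6 - 6 = 900 - 12 ≡ 0; y = λ·(6 - 0) - 15 ≡ 17. → (0, 17)
add Q: (0, 17) + (23, 31). λ = (31 - 17)/(23 - 0) ≡ 14/23 mod 37. 23⁻¹ ≡ 29 (mod 37), so λ ≡ 36.
  x = λ² - 0 - 23 = 1296 - 23 ≡ 15; y = λ·(0 - 15) - 17 ≡ 35. → (15, 35)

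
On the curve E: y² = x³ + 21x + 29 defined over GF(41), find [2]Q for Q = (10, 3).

tangent at (10, 3): λ = (3·10² + 21)/(2·3) ≡ 34/6. 6⁻¹ ≡ 7 (mod 41), so λ ≡ 34·7 ≡ 33.
  x = λ² - 10 - 10 = 1089 - 20 ≡ 3; y = λ·(10 - 3) - 3 ≡ 23. → (3, 23)

(3, 23)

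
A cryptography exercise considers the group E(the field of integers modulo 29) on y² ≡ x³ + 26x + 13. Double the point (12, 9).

(18, 22)

tangent at (12, 9): λ = (3·12² + 26)/(2·9) ≡ 23/18. 18⁻¹ ≡ 21 (mod 29) since 18·21 = 378 ≡ 1, so λ ≡ 23·21 ≡ 19.
  x = λ² - 12 - 12 = 361 - 24 ≡ 18; y = λ·(12 - 18) - 9 ≡ 22. → (18, 22)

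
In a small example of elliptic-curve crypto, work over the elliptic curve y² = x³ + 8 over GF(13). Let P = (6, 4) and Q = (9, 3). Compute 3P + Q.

(2, 9)

First 3P:
Repeated addition: build up to 3P.
2P: tangent at (6, 4): λ = (3·6² + 0)/(2·4) ≡ 4/8. 8⁻¹ ≡ 5 (mod 13) since 8·5 = 40 ≡ 1, so λ ≡ 4·5 ≡ 7.
  x = λ² - 6 - 6 = 49 - 12 ≡ 11; y = λ·(6 - 11) - 4 ≡ 0. → (11, 0)
3P: (11, 0) + (6, 4). λ = (4 - 0)/(6 - 11) ≡ 4/8 mod 13. 8⁻¹ ≡ 5 (mod 13), so λ ≡ 7.
  x = λ² - 11 - 6 = 49 - 17 ≡ 6; y = λ·(11 - 6) - 0 ≡ 9. → (6, 9)
3P = (6, 9).
Finally 3P + Q:
(6, 9) + (9, 3). λ = (3 - 9)/(9 - 6) ≡ 7/3 mod 13. 3⁻¹ ≡ 9 (mod 13), so λ ≡ 11.
  x = λ² - 6 - 9 = 121 - 15 ≡ 2; y = λ·(6 - 2) - 9 ≡ 9. → (2, 9)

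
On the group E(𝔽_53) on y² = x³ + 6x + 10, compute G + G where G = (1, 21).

tangent at (1, 21): λ = (3·1² + 6)/(2·21) ≡ 9/42. 42⁻¹ ≡ 24 (mod 53), so λ ≡ 9·24 ≡ 4.
  x = λ² - 1 - 1 = 16 - 2 ≡ 14; y = λ·(1 - 14) - 21 ≡ 33. → (14, 33)

(14, 33)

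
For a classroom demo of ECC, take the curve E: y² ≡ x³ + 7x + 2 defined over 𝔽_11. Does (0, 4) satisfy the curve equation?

y² = 4² ≡ 5; x³ + 7x + 2 = 2 ≡ 2 (mod 11). 5 ≠ 2.

no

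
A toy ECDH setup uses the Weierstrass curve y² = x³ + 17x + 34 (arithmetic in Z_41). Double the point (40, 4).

tangent at (40, 4): λ = (3·40² + 17)/(2·4) ≡ 20/8. 8⁻¹ ≡ 36 (mod 41), so λ ≡ 20·36 ≡ 23.
  x = λ² - 40 - 40 = 529 - 80 ≡ 39; y = λ·(40 - 39) - 4 ≡ 19. → (39, 19)

(39, 19)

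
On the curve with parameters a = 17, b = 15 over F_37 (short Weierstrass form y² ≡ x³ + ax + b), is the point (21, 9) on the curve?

y² = 9² ≡ 7; x³ + 17x + 15 = 9633 ≡ 13 (mod 37). 7 ≠ 13.

no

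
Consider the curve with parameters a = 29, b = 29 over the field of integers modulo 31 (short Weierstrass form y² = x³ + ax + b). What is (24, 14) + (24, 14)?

(1, 11)

tangent at (24, 14): λ = (3·24² + 29)/(2·14) ≡ 21/28. 28⁻¹ ≡ 10 (mod 31), so λ ≡ 21·10 ≡ 24.
  x = λ² - 24 - 24 = 576 - 48 ≡ 1; y = λ·(24 - 1) - 14 ≡ 11. → (1, 11)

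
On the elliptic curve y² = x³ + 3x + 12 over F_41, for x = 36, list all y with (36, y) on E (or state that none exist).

x³ + 3x + 12 = 46776 ≡ 36 (mod 41).
Square roots of 36 mod 41: 6 and 35 (since 6² = 36 ≡ 36).

6, 35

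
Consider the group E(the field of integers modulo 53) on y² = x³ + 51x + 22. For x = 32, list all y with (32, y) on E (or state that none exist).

x³ + 51x + 22 = 34422 ≡ 25 (mod 53).
Square roots of 25 mod 53: 5 and 48 (since 5² = 25 ≡ 25).

5, 48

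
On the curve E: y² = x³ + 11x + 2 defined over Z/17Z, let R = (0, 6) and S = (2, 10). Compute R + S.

(2, 7)

(0, 6) + (2, 10). λ = (10 - 6)/(2 - 0) ≡ 4/2 mod 17. 2⁻¹ ≡ 9 (mod 17) since 2·9 = 18 ≡ 1, so λ ≡ 2.
  x = λ² - 0 - 2 = 4 - 2 ≡ 2; y = λ·(0 - 2) - 6 ≡ 7. → (2, 7)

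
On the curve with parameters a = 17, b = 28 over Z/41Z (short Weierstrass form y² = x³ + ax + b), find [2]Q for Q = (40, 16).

(12, 22)

tangent at (40, 16): λ = (3·40² + 17)/(2·16) ≡ 20/32. 32⁻¹ ≡ 9 (mod 41) since 32·9 = 288 ≡ 1, so λ ≡ 20·9 ≡ 16.
  x = λ² - 40 - 40 = 256 - 80 ≡ 12; y = λ·(40 - 12) - 16 ≡ 22. → (12, 22)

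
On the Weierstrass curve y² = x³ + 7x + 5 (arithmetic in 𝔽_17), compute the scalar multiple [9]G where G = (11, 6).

Repeated addition: build up to 9G.
2G: tangent at (11, 6): λ = (3·11² + 7)/(2·6) ≡ 13/12. 12⁻¹ ≡ 10 (mod 17), so λ ≡ 13·10 ≡ 11.
  x = λ² - 11 - 11 = 121 - 22 ≡ 14; y = λ·(11 - 14) - 6 ≡ 12. → (14, 12)
3G: (14, 12) + (11, 6). λ = (6 - 12)/(11 - 14) ≡ 11/14 mod 17. 14⁻¹ ≡ 11 (mod 17), so λ ≡ 2.
  x = λ² - 14 - 11 = 4 - 25 ≡ 13; y = λ·(14 - 13) - 12 ≡ 7. → (13, 7)
4G: (13, 7) + (11, 6). λ = (6 - 7)/(11 - 13) ≡ 16/15 mod 17. 15⁻¹ ≡ 8 (mod 17) since 15·8 = 120 ≡ 1, so λ ≡ 9.
  x = λ² - 13 - 11 = 81 - 24 ≡ 6; y = λ·(13 - 6) - 7 ≡ 5. → (6, 5)
5G: (6, 5) + (11, 6). λ = (6 - 5)/(11 - 6) ≡ 1/5 mod 17. 5⁻¹ ≡ 7 (mod 17), so λ ≡ 7.
  x = λ² - 6 - 11 = 49 - 17 ≡ 15; y = λ·(6 - 15) - 5 ≡ 0. → (15, 0)
6G: (15, 0) + (11, 6). λ = (6 - 0)/(11 - 15) ≡ 6/13 mod 17. 13⁻¹ ≡ 4 (mod 17) since 13·4 = 52 ≡ 1, so λ ≡ 7.
  x = λ² - 15 - 11 = 49 - 26 ≡ 6; y = λ·(15 - 6) - 0 ≡ 12. → (6, 12)
7G: (6, 12) + (11, 6). λ = (6 - 12)/(11 - 6) ≡ 11/5 mod 17. 5⁻¹ ≡ 7 (mod 17), so λ ≡ 9.
  x = λ² - 6 - 11 = 81 - 17 ≡ 13; y = λ·(6 - 13) - 12 ≡ 10. → (13, 10)
8G: (13, 10) + (11, 6). λ = (6 - 10)/(11 - 13) ≡ 13/15 mod 17. 15⁻¹ ≡ 8 (mod 17), so λ ≡ 2.
  x = λ² - 13 - 11 = 4 - 24 ≡ 14; y = λ·(13 - 14) - 10 ≡ 5. → (14, 5)
9G: (14, 5) + (11, 6). λ = (6 - 5)/(11 - 14) ≡ 1/14 mod 17. 14⁻¹ ≡ 11 (mod 17) since 14·11 = 154 ≡ 1, so λ ≡ 11.
  x = λ² - 14 - 11 = 121 - 25 ≡ 11; y = λ·(14 - 11) - 5 ≡ 11. → (11, 11)

(11, 11)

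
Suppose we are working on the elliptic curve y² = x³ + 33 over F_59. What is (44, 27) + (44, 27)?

tangent at (44, 27): λ = (3·44² + 0)/(2·27) ≡ 26/54. 54⁻¹ ≡ 47 (mod 59), so λ ≡ 26·47 ≡ 42.
  x = λ² - 44 - 44 = 1764 - 88 ≡ 24; y = λ·(44 - 24) - 27 ≡ 46. → (24, 46)

(24, 46)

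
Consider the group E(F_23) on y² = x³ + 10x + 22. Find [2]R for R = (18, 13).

tangent at (18, 13): λ = (3·18² + 10)/(2·13) ≡ 16/3. 3⁻¹ ≡ 8 (mod 23), so λ ≡ 16·8 ≡ 13.
  x = λ² - 18 - 18 = 169 - 36 ≡ 18; y = λ·(18 - 18) - 13 ≡ 10. → (18, 10)

(18, 10)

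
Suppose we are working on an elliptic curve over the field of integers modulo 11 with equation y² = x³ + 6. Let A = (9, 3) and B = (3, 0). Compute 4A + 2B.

First 4A:
Repeated addition: build up to 4A.
2A: tangent at (9, 3): λ = (3·9² + 0)/(2·3) ≡ 1/6. 6⁻¹ ≡ 2 (mod 11) since 6·2 = 12 ≡ 1, so λ ≡ 1·2 ≡ 2.
  x = λ² - 9 - 9 = 4 - 18 ≡ 8; y = λ·(9 - 8) - 3 ≡ 10. → (8, 10)
3A: (8, 10) + (9, 3). λ = (3 - 10)/(9 - 8) ≡ 4/1 mod 11. 1⁻¹ ≡ 1 (mod 11), so λ ≡ 4.
  x = λ² - 8 - 9 = 16 - 17 ≡ 10; y = λ·(8 - 10) - 10 ≡ 4. → (10, 4)
4A: (10, 4) + (9, 3). λ = (3 - 4)/(9 - 10) ≡ 10/10 mod 11. 10⁻¹ ≡ 10 (mod 11) since 10·10 = 100 ≡ 1, so λ ≡ 1.
  x = λ² - 10 - 9 = 1 - 19 ≡ 4; y = λ·(10 - 4) - 4 ≡ 2. → (4, 2)
4A = (4, 2).
Next 2B:
Repeated addition: build up to 2B.
2B: (3, 0) + (3, 0): same x and y₁ ≡ -y₂, so the sum is the point at infinity.
2B = the point at infinity.
Finally 4A + 2B:
(4, 2) + the point at infinity = (4, 2) (identity).

(4, 2)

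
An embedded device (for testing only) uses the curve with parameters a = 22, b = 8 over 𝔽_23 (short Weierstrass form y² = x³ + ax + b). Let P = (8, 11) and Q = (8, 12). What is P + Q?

O

The two points share x = 8 and their y-coordinates satisfy 11 + 12 ≡ 0 (mod 23), so they are inverses. Their sum is ∞.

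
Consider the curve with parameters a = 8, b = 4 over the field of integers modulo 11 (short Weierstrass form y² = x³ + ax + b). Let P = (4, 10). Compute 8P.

(6, 9)

Double-and-add on 8 = (1000)₂. Start with P = (4, 10) for the leading 1-bit.
double: tangent at (4, 10): λ = (3·4² + 8)/(2·10) ≡ 1/9. 9⁻¹ ≡ 5 (mod 11) since 9·5 = 45 ≡ 1, so λ ≡ 1·5 ≡ 5.
  x = λ² - 4 - 4 = 25 - 8 ≡ 6; y = λ·(4 - 6) - 10 ≡ 2. → (6, 2)
double: tangent at (6, 2): λ = (3·6² + 8)/(2·2) ≡ 6/4. 4⁻¹ ≡ 3 (mod 11), so λ ≡ 6·3 ≡ 7.
  x = λ² - 6 - 6 = 49 - 12 ≡ 4; y = λ·(6 - 4) - 2 ≡ 1. → (4, 1)
double: tangent at (4, 1): λ = (3·4² + 8)/(2·1) ≡ 1/2. 2⁻¹ ≡ 6 (mod 11) since 2·6 = 12 ≡ 1, so λ ≡ 1·6 ≡ 6.
  x = λ² - 4 - 4 = 36 - 8 ≡ 6; y = λ·(4 - 6) - 1 ≡ 9. → (6, 9)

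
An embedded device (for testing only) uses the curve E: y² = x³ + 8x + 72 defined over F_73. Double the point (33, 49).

(13, 16)

tangent at (33, 49): λ = (3·33² + 8)/(2·49) ≡ 63/25. 25⁻¹ ≡ 38 (mod 73) since 25·38 = 950 ≡ 1, so λ ≡ 63·38 ≡ 58.
  x = λ² - 33 - 33 = 3364 - 66 ≡ 13; y = λ·(33 - 13) - 49 ≡ 16. → (13, 16)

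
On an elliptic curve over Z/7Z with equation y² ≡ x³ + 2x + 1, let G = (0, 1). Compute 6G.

(0, 1)

Repeated addition: build up to 6G.
2G: tangent at (0, 1): λ = (3·0² + 2)/(2·1) ≡ 2/2. 2⁻¹ ≡ 4 (mod 7), so λ ≡ 2·4 ≡ 1.
  x = λ² - 0 - 0 = 1 - 0 ≡ 1; y = λ·(0 - 1) - 1 ≡ 5. → (1, 5)
3G: (1, 5) + (0, 1). λ = (1 - 5)/(0 - 1) ≡ 3/6 mod 7. 6⁻¹ ≡ 6 (mod 7), so λ ≡ 4.
  x = λ² - 1 - 0 = 16 - 1 ≡ 1; y = λ·(1 - 1) - 5 ≡ 2. → (1, 2)
4G: (1, 2) + (0, 1). λ = (1 - 2)/(0 - 1) ≡ 6/6 mod 7. 6⁻¹ ≡ 6 (mod 7), so λ ≡ 1.
  x = λ² - 1 - 0 = 1 - 1 ≡ 0; y = λ·(1 - 0) - 2 ≡ 6. → (0, 6)
5G: (0, 6) + (0, 1): same x and y₁ ≡ -y₂, so the sum is O.
6G: O + (0, 1) = (0, 1) (identity).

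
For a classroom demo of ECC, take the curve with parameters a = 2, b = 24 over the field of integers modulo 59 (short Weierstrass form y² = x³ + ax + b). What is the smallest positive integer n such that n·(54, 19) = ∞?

2P: tangent at (54, 19): λ = (3·54² + 2)/(2·19) ≡ 18/38. 38⁻¹ ≡ 14 (mod 59), so λ ≡ 18·14 ≡ 16.
  x = λ² - 54 - 54 = 256 - 108 ≡ 30; y = λ·(54 - 30) - 19 ≡ 11. → (30, 11)
3P: (30, 11) + (54, 19). λ = (19 - 11)/(54 - 30) ≡ 8/24 mod 59. 24⁻¹ ≡ 32 (mod 59), so λ ≡ 20.
  x = λ² - 30 - 54 = 400 - 84 ≡ 21; y = λ·(30 - 21) - 11 ≡ 51. → (21, 51)
4P: (21, 51) + (54, 19). λ = (19 - 51)/(54 - 21) ≡ 27/33 mod 59. 33⁻¹ ≡ 34 (mod 59), so λ ≡ 33.
  x = λ² - 21 - 54 = 1089 - 75 ≡ 11; y = λ·(21 - 11) - 51 ≡ 43. → (11, 43)
5P: (11, 43) + (54, 19). λ = (19 - 43)/(54 - 11) ≡ 35/43 mod 59. 43⁻¹ ≡ 11 (mod 59) since 43·11 = 473 ≡ 1, so λ ≡ 31.
  x = λ² - 11 - 54 = 961 - 65 ≡ 11; y = λ·(11 - 11) - 43 ≡ 16. → (11, 16)
6P: (11, 16) + (54, 19). λ = (19 - 16)/(54 - 11) ≡ 3/43 mod 59. 43⁻¹ ≡ 11 (mod 59), so λ ≡ 33.
  x = λ² - 11 - 54 = 1089 - 65 ≡ 21; y = λ·(11 - 21) - 16 ≡ 8. → (21, 8)
7P: (21, 8) + (54, 19). λ = (19 - 8)/(54 - 21) ≡ 11/33 mod 59. 33⁻¹ ≡ 34 (mod 59) since 33·34 = 1122 ≡ 1, so λ ≡ 20.
  x = λ² - 21 - 54 = 400 - 75 ≡ 30; y = λ·(21 - 30) - 8 ≡ 48. → (30, 48)
8P: (30, 48) + (54, 19). λ = (19 - 48)/(54 - 30) ≡ 30/24 mod 59. 24⁻¹ ≡ 32 (mod 59) since 24·32 = 768 ≡ 1, so λ ≡ 16.
  x = λ² - 30 - 54 = 256 - 84 ≡ 54; y = λ·(30 - 54) - 48 ≡ 40. → (54, 40)
9P: (54, 40) + (54, 19): same x and y₁ ≡ -y₂, so the sum is ∞.
9P = ∞, so the order is 9.

9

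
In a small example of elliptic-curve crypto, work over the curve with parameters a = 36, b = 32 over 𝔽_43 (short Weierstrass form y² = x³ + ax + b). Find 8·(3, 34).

Write G = (3, 34).
Repeated addition: build up to 8G.
2G: tangent at (3, 34): λ = (3·3² + 36)/(2·34) ≡ 20/25. 25⁻¹ ≡ 31 (mod 43) since 25·31 = 775 ≡ 1, so λ ≡ 20·31 ≡ 18.
  x = λ² - 3 - 3 = 324 - 6 ≡ 17; y = λ·(3 - 17) - 34 ≡ 15. → (17, 15)
3G: (17, 15) + (3, 34). λ = (34 - 15)/(3 - 17) ≡ 19/29 mod 43. 29⁻¹ ≡ 3 (mod 43) since 29·3 = 87 ≡ 1, so λ ≡ 14.
  x = λ² - 17 - 3 = 196 - 20 ≡ 4; y = λ·(17 - 4) - 15 ≡ 38. → (4, 38)
4G: (4, 38) + (3, 34). λ = (34 - 38)/(3 - 4) ≡ 39/42 mod 43. 42⁻¹ ≡ 42 (mod 43), so λ ≡ 4.
  x = λ² - 4 - 3 = 16 - 7 ≡ 9; y = λ·(4 - 9) - 38 ≡ 28. → (9, 28)
5G: (9, 28) + (3, 34). λ = (34 - 28)/(3 - 9) ≡ 6/37 mod 43. 37⁻¹ ≡ 7 (mod 43), so λ ≡ 42.
  x = λ² - 9 - 3 = 1764 - 12 ≡ 32; y = λ·(9 - 32) - 28 ≡ 38. → (32, 38)
6G: (32, 38) + (3, 34). λ = (34 - 38)/(3 - 32) ≡ 39/14 mod 43. 14⁻¹ ≡ 40 (mod 43) since 14·40 = 560 ≡ 1, so λ ≡ 12.
  x = λ² - 32 - 3 = 144 - 35 ≡ 23; y = λ·(32 - 23) - 38 ≡ 27. → (23, 27)
7G: (23, 27) + (3, 34). λ = (34 - 27)/(3 - 23) ≡ 7/23 mod 43. 23⁻¹ ≡ 15 (mod 43), so λ ≡ 19.
  x = λ² - 23 - 3 = 361 - 26 ≡ 34; y = λ·(23 - 34) - 27 ≡ 22. → (34, 22)
8G: (34, 22) + (3, 34). λ = (34 - 22)/(3 - 34) ≡ 12/12 mod 43. 12⁻¹ ≡ 18 (mod 43), so λ ≡ 1.
  x = λ² - 34 - 3 = 1 - 37 ≡ 7; y = λ·(34 - 7) - 22 ≡ 5. → (7, 5)

(7, 5)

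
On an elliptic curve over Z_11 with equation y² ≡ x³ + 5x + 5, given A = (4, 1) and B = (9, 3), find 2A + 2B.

(6, 8)

First 2A:
Repeated addition: build up to 2A.
2A: tangent at (4, 1): λ = (3·4² + 5)/(2·1) ≡ 9/2. 2⁻¹ ≡ 6 (mod 11) since 2·6 = 12 ≡ 1, so λ ≡ 9·6 ≡ 10.
  x = λ² - 4 - 4 = 100 - 8 ≡ 4; y = λ·(4 - 4) - 1 ≡ 10. → (4, 10)
2A = (4, 10).
Next 2B:
Repeated addition: build up to 2B.
2B: tangent at (9, 3): λ = (3·9² + 5)/(2·3) ≡ 6/6. 6⁻¹ ≡ 2 (mod 11), so λ ≡ 6·2 ≡ 1.
  x = λ² - 9 - 9 = 1 - 18 ≡ 5; y = λ·(9 - 5) - 3 ≡ 1. → (5, 1)
2B = (5, 1).
Finally 2A + 2B:
(4, 10) + (5, 1). λ = (1 - 10)/(5 - 4) ≡ 2/1 mod 11. 1⁻¹ ≡ 1 (mod 11), so λ ≡ 2.
  x = λ² - 4 - 5 = 4 - 9 ≡ 6; y = λ·(4 - 6) - 10 ≡ 8. → (6, 8)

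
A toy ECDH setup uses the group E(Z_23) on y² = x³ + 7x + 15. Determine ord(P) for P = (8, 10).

6

2P: tangent at (8, 10): λ = (3·8² + 7)/(2·10) ≡ 15/20. 20⁻¹ ≡ 15 (mod 23) since 20·15 = 300 ≡ 1, so λ ≡ 15·15 ≡ 18.
  x = λ² - 8 - 8 = 324 - 16 ≡ 9; y = λ·(8 - 9) - 10 ≡ 18. → (9, 18)
3P: (9, 18) + (8, 10). λ = (10 - 18)/(8 - 9) ≡ 15/22 mod 23. 22⁻¹ ≡ 22 (mod 23) since 22·22 = 484 ≡ 1, so λ ≡ 8.
  x = λ² - 9 - 8 = 64 - 17 ≡ 1; y = λ·(9 - 1) - 18 ≡ 0. → (1, 0)
4P: (1, 0) + (8, 10). λ = (10 - 0)/(8 - 1) ≡ 10/7 mod 23. 7⁻¹ ≡ 10 (mod 23), so λ ≡ 8.
  x = λ² - 1 - 8 = 64 - 9 ≡ 9; y = λ·(1 - 9) - 0 ≡ 5. → (9, 5)
5P: (9, 5) + (8, 10). λ = (10 - 5)/(8 - 9) ≡ 5/22 mod 23. 22⁻¹ ≡ 22 (mod 23), so λ ≡ 18.
  x = λ² - 9 - 8 = 324 - 17 ≡ 8; y = λ·(9 - 8) - 5 ≡ 13. → (8, 13)
6P: (8, 13) + (8, 10): same x and y₁ ≡ -y₂, so the sum is ∞.
6P = ∞, so the order is 6.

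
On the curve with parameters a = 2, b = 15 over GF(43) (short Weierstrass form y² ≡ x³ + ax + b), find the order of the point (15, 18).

11

2P: tangent at (15, 18): λ = (3·15² + 2)/(2·18) ≡ 32/36. 36⁻¹ ≡ 6 (mod 43), so λ ≡ 32·6 ≡ 20.
  x = λ² - 15 - 15 = 400 - 30 ≡ 26; y = λ·(15 - 26) - 18 ≡ 20. → (26, 20)
3P: (26, 20) + (15, 18). λ = (18 - 20)/(15 - 26) ≡ 41/32 mod 43. 32⁻¹ ≡ 39 (mod 43), so λ ≡ 8.
  x = λ² - 26 - 15 = 64 - 41 ≡ 23; y = λ·(26 - 23) - 20 ≡ 4. → (23, 4)
4P: (23, 4) + (15, 18). λ = (18 - 4)/(15 - 23) ≡ 14/35 mod 43. 35⁻¹ ≡ 16 (mod 43) since 35·16 = 560 ≡ 1, so λ ≡ 9.
  x = λ² - 23 - 15 = 81 - 38 ≡ 0; y = λ·(23 - 0) - 4 ≡ 31. → (0, 31)
5P: (0, 31) + (15, 18). λ = (18 - 31)/(15 - 0) ≡ 30/15 mod 43. 15⁻¹ ≡ 23 (mod 43), so λ ≡ 2.
  x = λ² - 0 - 15 = 4 - 15 ≡ 32; y = λ·(0 - 32) - 31 ≡ 34. → (32, 34)
6P: (32, 34) + (15, 18). λ = (18 - 34)/(15 - 32) ≡ 27/26 mod 43. 26⁻¹ ≡ 5 (mod 43) since 26·5 = 130 ≡ 1, so λ ≡ 6.
  x = λ² - 32 - 15 = 36 - 47 ≡ 32; y = λ·(32 - 32) - 34 ≡ 9. → (32, 9)
7P: (32, 9) + (15, 18). λ = (18 - 9)/(15 - 32) ≡ 9/26 mod 43. 26⁻¹ ≡ 5 (mod 43), so λ ≡ 2.
  x = λ² - 32 - 15 = 4 - 47 ≡ 0; y = λ·(32 - 0) - 9 ≡ 12. → (0, 12)
8P: (0, 12) + (15, 18). λ = (18 - 12)/(15 - 0) ≡ 6/15 mod 43. 15⁻¹ ≡ 23 (mod 43), so λ ≡ 9.
  x = λ² - 0 - 15 = 81 - 15 ≡ 23; y = λ·(0 - 23) - 12 ≡ 39. → (23, 39)
9P: (23, 39) + (15, 18). λ = (18 - 39)/(15 - 23) ≡ 22/35 mod 43. 35⁻¹ ≡ 16 (mod 43), so λ ≡ 8.
  x = λ² - 23 - 15 = 64 - 38 ≡ 26; y = λ·(23 - 26) - 39 ≡ 23. → (26, 23)
10P: (26, 23) + (15, 18). λ = (18 - 23)/(15 - 26) ≡ 38/32 mod 43. 32⁻¹ ≡ 39 (mod 43) since 32·39 = 1248 ≡ 1, so λ ≡ 20.
  x = λ² - 26 - 15 = 400 - 41 ≡ 15; y = λ·(26 - 15) - 23 ≡ 25. → (15, 25)
11P: (15, 25) + (15, 18): same x and y₁ ≡ -y₂, so the sum is 𝒪.
11P = 𝒪, so the order is 11.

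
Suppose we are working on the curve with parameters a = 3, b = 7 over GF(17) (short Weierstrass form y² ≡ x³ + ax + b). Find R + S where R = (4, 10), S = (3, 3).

(8, 13)

(4, 10) + (3, 3). λ = (3 - 10)/(3 - 4) ≡ 10/16 mod 17. 16⁻¹ ≡ 16 (mod 17), so λ ≡ 7.
  x = λ² - 4 - 3 = 49 - 7 ≡ 8; y = λ·(4 - 8) - 10 ≡ 13. → (8, 13)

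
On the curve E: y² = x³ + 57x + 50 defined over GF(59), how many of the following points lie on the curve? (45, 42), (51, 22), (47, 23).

1

(45, 42): 42² ≡ 53, rhs ≡ 48 → off.
(51, 22): 22² ≡ 12, rhs ≡ 26 → off.
(47, 23): 23² ≡ 57, rhs ≡ 57 → on.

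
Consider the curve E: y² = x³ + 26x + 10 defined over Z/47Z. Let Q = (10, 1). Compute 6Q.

(13, 30)

Repeated addition: build up to 6Q.
2Q: tangent at (10, 1): λ = (3·10² + 26)/(2·1) ≡ 44/2. 2⁻¹ ≡ 24 (mod 47), so λ ≡ 44·24 ≡ 22.
  x = λ² - 10 - 10 = 484 - 20 ≡ 41; y = λ·(10 - 41) - 1 ≡ 22. → (41, 22)
3Q: (41, 22) + (10, 1). λ = (1 - 22)/(10 - 41) ≡ 26/16 mod 47. 16⁻¹ ≡ 3 (mod 47), so λ ≡ 31.
  x = λ² - 41 - 10 = 961 - 51 ≡ 17; y = λ·(41 - 17) - 22 ≡ 17. → (17, 17)
4Q: (17, 17) + (10, 1). λ = (1 - 17)/(10 - 17) ≡ 31/40 mod 47. 40⁻¹ ≡ 20 (mod 47), so λ ≡ 9.
  x = λ² - 17 - 10 = 81 - 27 ≡ 7; y = λ·(17 - 7) - 17 ≡ 26. → (7, 26)
5Q: (7, 26) + (10, 1). λ = (1 - 26)/(10 - 7) ≡ 22/3 mod 47. 3⁻¹ ≡ 16 (mod 47), so λ ≡ 23.
  x = λ² - 7 - 10 = 529 - 17 ≡ 42; y = λ·(7 - 42) - 26 ≡ 15. → (42, 15)
6Q: (42, 15) + (10, 1). λ = (1 - 15)/(10 - 42) ≡ 33/15 mod 47. 15⁻¹ ≡ 22 (mod 47) since 15·22 = 330 ≡ 1, so λ ≡ 21.
  x = λ² - 42 - 10 = 441 - 52 ≡ 13; y = λ·(42 - 13) - 15 ≡ 30. → (13, 30)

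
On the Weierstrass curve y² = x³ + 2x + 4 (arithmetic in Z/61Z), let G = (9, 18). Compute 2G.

(39, 32)

tangent at (9, 18): λ = (3·9² + 2)/(2·18) ≡ 1/36. 36⁻¹ ≡ 39 (mod 61) since 36·39 = 1404 ≡ 1, so λ ≡ 1·39 ≡ 39.
  x = λ² - 9 - 9 = 1521 - 18 ≡ 39; y = λ·(9 - 39) - 18 ≡ 32. → (39, 32)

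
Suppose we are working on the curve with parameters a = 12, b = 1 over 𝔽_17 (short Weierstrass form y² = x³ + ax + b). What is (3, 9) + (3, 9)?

tangent at (3, 9): λ = (3·3² + 12)/(2·9) ≡ 5/1. 1⁻¹ ≡ 1 (mod 17), so λ ≡ 5·1 ≡ 5.
  x = λ² - 3 - 3 = 25 - 6 ≡ 2; y = λ·(3 - 2) - 9 ≡ 13. → (2, 13)

(2, 13)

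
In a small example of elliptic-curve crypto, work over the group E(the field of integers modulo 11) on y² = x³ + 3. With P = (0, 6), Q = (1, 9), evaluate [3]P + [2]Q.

(2, 0)

First 3P:
Repeated addition: build up to 3P.
2P: tangent at (0, 6): λ = (3·0² + 0)/(2·6) ≡ 0/1. 1⁻¹ ≡ 1 (mod 11) since 1·1 = 1 ≡ 1, so λ ≡ 0·1 ≡ 0.
  x = λ² - 0 - 0 = 0 - 0 ≡ 0; y = λ·(0 - 0) - 6 ≡ 5. → (0, 5)
3P: (0, 5) + (0, 6): same x and y₁ ≡ -y₂, so the sum is 𝒪.
3P = 𝒪.
Next 2Q:
Repeated addition: build up to 2Q.
2Q: tangent at (1, 9): λ = (3·1² + 0)/(2·9) ≡ 3/7. 7⁻¹ ≡ 8 (mod 11) since 7·8 = 56 ≡ 1, so λ ≡ 3·8 ≡ 2.
  x = λ² - 1 - 1 = 4 - 2 ≡ 2; y = λ·(1 - 2) - 9 ≡ 0. → (2, 0)
2Q = (2, 0).
Finally 3P + 2Q:
𝒪 + (2, 0) = (2, 0) (identity).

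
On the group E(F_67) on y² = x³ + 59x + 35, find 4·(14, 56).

(28, 16)

Write P = (14, 56).
Repeated addition: build up to 4P.
2P: tangent at (14, 56): λ = (3·14² + 59)/(2·56) ≡ 44/45. 45⁻¹ ≡ 3 (mod 67), so λ ≡ 44·3 ≡ 65.
  x = λ² - 14 - 14 = 4225 - 28 ≡ 43; y = λ·(14 - 43) - 56 ≡ 2. → (43, 2)
3P: (43, 2) + (14, 56). λ = (56 - 2)/(14 - 43) ≡ 54/38 mod 67. 38⁻¹ ≡ 30 (mod 67) since 38·30 = 1140 ≡ 1, so λ ≡ 12.
  x = λ² - 43 - 14 = 144 - 57 ≡ 20; y = λ·(43 - 20) - 2 ≡ 6. → (20, 6)
4P: (20, 6) + (14, 56). λ = (56 - 6)/(14 - 20) ≡ 50/61 mod 67. 61⁻¹ ≡ 11 (mod 67), so λ ≡ 14.
  x = λ² - 20 - 14 = 196 - 34 ≡ 28; y = λ·(20 - 28) - 6 ≡ 16. → (28, 16)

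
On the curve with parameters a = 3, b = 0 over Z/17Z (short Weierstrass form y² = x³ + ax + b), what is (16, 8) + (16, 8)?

tangent at (16, 8): λ = (3·16² + 3)/(2·8) ≡ 6/16. 16⁻¹ ≡ 16 (mod 17), so λ ≡ 6·16 ≡ 11.
  x = λ² - 16 - 16 = 121 - 32 ≡ 4; y = λ·(16 - 4) - 8 ≡ 5. → (4, 5)

(4, 5)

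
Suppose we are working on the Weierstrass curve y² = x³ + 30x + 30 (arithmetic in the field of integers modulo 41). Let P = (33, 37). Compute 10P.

Double-and-add on 10 = (1010)₂. Start with P = (33, 37) for the leading 1-bit.
double: tangent at (33, 37): λ = (3·33² + 30)/(2·37) ≡ 17/33. 33⁻¹ ≡ 5 (mod 41), so λ ≡ 17·5 ≡ 3.
  x = λ² - 33 - 33 = 9 - 66 ≡ 25; y = λ·(33 - 25) - 37 ≡ 28. → (25, 28)
double: tangent at (25, 28): λ = (3·25² + 30)/(2·28) ≡ 19/15. 15⁻¹ ≡ 11 (mod 41) since 15·11 = 165 ≡ 1, so λ ≡ 19·11 ≡ 4.
  x = λ² - 25 - 25 = 16 - 50 ≡ 7; y = λ·(25 - 7) - 28 ≡ 3. → (7, 3)
add P: (7, 3) + (33, 37). λ = (37 - 3)/(33 - 7) ≡ 34/26 mod 41. 26⁻¹ ≡ 30 (mod 41), so λ ≡ 36.
  x = λ² - 7 - 33 = 1296 - 40 ≡ 26; y = λ·(7 - 26) - 3 ≡ 10. → (26, 10)
double: tangent at (26, 10): λ = (3·26² + 30)/(2·10) ≡ 8/20. 20⁻¹ ≡ 39 (mod 41), so λ ≡ 8·39 ≡ 25.
  x = λ² - 26 - 26 = 625 - 52 ≡ 40; y = λ·(26 - 40) - 10 ≡ 9. → (40, 9)

(40, 9)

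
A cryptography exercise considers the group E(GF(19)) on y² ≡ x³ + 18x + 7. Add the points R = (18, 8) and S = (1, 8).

(0, 11)

(18, 8) + (1, 8). λ = (8 - 8)/(1 - 18) ≡ 0/2 mod 19. 2⁻¹ ≡ 10 (mod 19) since 2·10 = 20 ≡ 1, so λ ≡ 0.
  x = λ² - 18 - 1 = 0 - 19 ≡ 0; y = λ·(18 - 0) - 8 ≡ 11. → (0, 11)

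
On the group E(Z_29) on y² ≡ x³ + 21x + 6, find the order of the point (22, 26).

2P: tangent at (22, 26): λ = (3·22² + 21)/(2·26) ≡ 23/23. 23⁻¹ ≡ 24 (mod 29), so λ ≡ 23·24 ≡ 1.
  x = λ² - 22 - 22 = 1 - 44 ≡ 15; y = λ·(22 - 15) - 26 ≡ 10. → (15, 10)
3P: (15, 10) + (22, 26). λ = (26 - 10)/(22 - 15) ≡ 16/7 mod 29. 7⁻¹ ≡ 25 (mod 29), so λ ≡ 23.
  x = λ² - 15 - 22 = 529 - 37 ≡ 28; y = λ·(15 - 28) - 10 ≡ 10. → (28, 10)
4P: (28, 10) + (22, 26). λ = (26 - 10)/(22 - 28) ≡ 16/23 mod 29. 23⁻¹ ≡ 24 (mod 29), so λ ≡ 7.
  x = λ² - 28 - 22 = 49 - 50 ≡ 28; y = λ·(28 - 28) - 10 ≡ 19. → (28, 19)
5P: (28, 19) + (22, 26). λ = (26 - 19)/(22 - 28) ≡ 7/23 mod 29. 23⁻¹ ≡ 24 (mod 29), so λ ≡ 23.
  x = λ² - 28 - 22 = 529 - 50 ≡ 15; y = λ·(28 - 15) - 19 ≡ 19. → (15, 19)
6P: (15, 19) + (22, 26). λ = (26 - 19)/(22 - 15) ≡ 7/7 mod 29. 7⁻¹ ≡ 25 (mod 29) since 7·25 = 175 ≡ 1, so λ ≡ 1.
  x = λ² - 15 - 22 = 1 - 37 ≡ 22; y = λ·(15 - 22) - 19 ≡ 3. → (22, 3)
7P: (22, 3) + (22, 26): same x and y₁ ≡ -y₂, so the sum is the point at infinity.
7P = the point at infinity, so the order is 7.

7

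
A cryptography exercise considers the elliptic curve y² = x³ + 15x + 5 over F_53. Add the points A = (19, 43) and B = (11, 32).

(19, 43) + (11, 32). λ = (32 - 43)/(11 - 19) ≡ 42/45 mod 53. 45⁻¹ ≡ 33 (mod 53) since 45·33 = 1485 ≡ 1, so λ ≡ 8.
  x = λ² - 19 - 11 = 64 - 30 ≡ 34; y = λ·(19 - 34) - 43 ≡ 49. → (34, 49)

(34, 49)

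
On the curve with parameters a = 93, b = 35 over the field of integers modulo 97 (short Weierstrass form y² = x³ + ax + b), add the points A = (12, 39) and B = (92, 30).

(12, 39) + (92, 30). λ = (30 - 39)/(92 - 12) ≡ 88/80 mod 97. 80⁻¹ ≡ 57 (mod 97), so λ ≡ 69.
  x = λ² - 12 - 92 = 4761 - 104 ≡ 1; y = λ·(12 - 1) - 39 ≡ 41. → (1, 41)

(1, 41)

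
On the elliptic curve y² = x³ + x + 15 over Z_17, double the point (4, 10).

tangent at (4, 10): λ = (3·4² + 1)/(2·10) ≡ 15/3. 3⁻¹ ≡ 6 (mod 17), so λ ≡ 15·6 ≡ 5.
  x = λ² - 4 - 4 = 25 - 8 ≡ 0; y = λ·(4 - 0) - 10 ≡ 10. → (0, 10)

(0, 10)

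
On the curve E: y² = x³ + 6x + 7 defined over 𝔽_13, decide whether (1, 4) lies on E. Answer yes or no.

y² = 4² ≡ 3; x³ + 6x + 7 = 14 ≡ 1 (mod 13). 3 ≠ 1.

no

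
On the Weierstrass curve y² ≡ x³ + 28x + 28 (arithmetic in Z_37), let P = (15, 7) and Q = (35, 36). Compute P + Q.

(36, 31)

(15, 7) + (35, 36). λ = (36 - 7)/(35 - 15) ≡ 29/20 mod 37. 20⁻¹ ≡ 13 (mod 37), so λ ≡ 7.
  x = λ² - 15 - 35 = 49 - 50 ≡ 36; y = λ·(15 - 36) - 7 ≡ 31. → (36, 31)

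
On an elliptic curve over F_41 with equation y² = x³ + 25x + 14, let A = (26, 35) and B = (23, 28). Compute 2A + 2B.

(12, 19)

First 2A:
Repeated addition: build up to 2A.
2A: tangent at (26, 35): λ = (3·26² + 25)/(2·35) ≡ 3/29. 29⁻¹ ≡ 17 (mod 41), so λ ≡ 3·17 ≡ 10.
  x = λ² - 26 - 26 = 100 - 52 ≡ 7; y = λ·(26 - 7) - 35 ≡ 32. → (7, 32)
2A = (7, 32).
Next 2B:
Repeated addition: build up to 2B.
2B: tangent at (23, 28): λ = (3·23² + 25)/(2·28) ≡ 13/15. 15⁻¹ ≡ 11 (mod 41) since 15·11 = 165 ≡ 1, so λ ≡ 13·11 ≡ 20.
  x = λ² - 23 - 23 = 400 - 46 ≡ 26; y = λ·(23 - 26) - 28 ≡ 35. → (26, 35)
2B = (26, 35).
Finally 2A + 2B:
(7, 32) + (26, 35). λ = (35 - 32)/(26 - 7) ≡ 3/19 mod 41. 19⁻¹ ≡ 13 (mod 41), so λ ≡ 39.
  x = λ² - 7 - 26 = 1521 - 33 ≡ 12; y = λ·(7 - 12) - 32 ≡ 19. → (12, 19)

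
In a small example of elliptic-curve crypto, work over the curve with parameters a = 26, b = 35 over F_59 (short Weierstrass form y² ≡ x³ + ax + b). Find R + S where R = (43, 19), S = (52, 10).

(24, 21)

(43, 19) + (52, 10). λ = (10 - 19)/(52 - 43) ≡ 50/9 mod 59. 9⁻¹ ≡ 46 (mod 59), so λ ≡ 58.
  x = λ² - 43 - 52 = 3364 - 95 ≡ 24; y = λ·(43 - 24) - 19 ≡ 21. → (24, 21)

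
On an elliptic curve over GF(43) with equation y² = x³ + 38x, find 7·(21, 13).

Write Q = (21, 13).
Double-and-add on 7 = (111)₂. Start with Q = (21, 13) for the leading 1-bit.
double: tangent at (21, 13): λ = (3·21² + 38)/(2·13) ≡ 28/26. 26⁻¹ ≡ 5 (mod 43) since 26·5 = 130 ≡ 1, so λ ≡ 28·5 ≡ 11.
  x = λ² - 21 - 21 = 121 - 42 ≡ 36; y = λ·(21 - 36) - 13 ≡ 37. → (36, 37)
add Q: (36, 37) + (21, 13). λ = (13 - 37)/(21 - 36) ≡ 19/28 mod 43. 28⁻¹ ≡ 20 (mod 43) since 28·20 = 560 ≡ 1, so λ ≡ 36.
  x = λ² - 36 - 21 = 1296 - 57 ≡ 35; y = λ·(36 - 35) - 37 ≡ 42. → (35, 42)
double: tangent at (35, 42): λ = (3·35² + 38)/(2·42) ≡ 15/41. 41⁻¹ ≡ 21 (mod 43) since 41·21 = 861 ≡ 1, so λ ≡ 15·21 ≡ 14.
  x = λ² - 35 - 35 = 196 - 70 ≡ 40; y = λ·(35 - 40) - 42 ≡ 17. → (40, 17)
add Q: (40, 17) + (21, 13). λ = (13 - 17)/(21 - 40) ≡ 39/24 mod 43. 24⁻¹ ≡ 9 (mod 43) since 24·9 = 216 ≡ 1, so λ ≡ 7.
  x = λ² - 40 - 21 = 49 - 61 ≡ 31; y = λ·(40 - 31) - 17 ≡ 3. → (31, 3)

(31, 3)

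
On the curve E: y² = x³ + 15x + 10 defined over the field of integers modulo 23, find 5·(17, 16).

(21, 8)

Write P = (17, 16).
Double-and-add on 5 = (101)₂. Start with P = (17, 16) for the leading 1-bit.
double: tangent at (17, 16): λ = (3·17² + 15)/(2·16) ≡ 8/9. 9⁻¹ ≡ 18 (mod 23), so λ ≡ 8·18 ≡ 6.
  x = λ² - 17 - 17 = 36 - 34 ≡ 2; y = λ·(17 - 2) - 16 ≡ 5. → (2, 5)
double: tangent at (2, 5): λ = (3·2² + 15)/(2·5) ≡ 4/10. 10⁻¹ ≡ 7 (mod 23), so λ ≡ 4·7 ≡ 5.
  x = λ² - 2 - 2 = 25 - 4 ≡ 21; y = λ·(2 - 21) - 5 ≡ 15. → (21, 15)
add P: (21, 15) + (17, 16). λ = (16 - 15)/(17 - 21) ≡ 1/19 mod 23. 19⁻¹ ≡ 17 (mod 23), so λ ≡ 17.
  x = λ² - 21 - 17 = 289 - 38 ≡ 21; y = λ·(21 - 21) - 15 ≡ 8. → (21, 8)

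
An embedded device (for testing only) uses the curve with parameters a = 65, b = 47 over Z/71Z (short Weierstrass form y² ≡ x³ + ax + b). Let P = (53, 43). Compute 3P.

(9, 56)

Repeated addition: build up to 3P.
2P: tangent at (53, 43): λ = (3·53² + 65)/(2·43) ≡ 43/15. 15⁻¹ ≡ 19 (mod 71) since 15·19 = 285 ≡ 1, so λ ≡ 43·19 ≡ 36.
  x = λ² - 53 - 53 = 1296 - 106 ≡ 54; y = λ·(53 - 54) - 43 ≡ 63. → (54, 63)
3P: (54, 63) + (53, 43). λ = (43 - 63)/(53 - 54) ≡ 51/70 mod 71. 70⁻¹ ≡ 70 (mod 71), so λ ≡ 20.
  x = λ² - 54 - 53 = 400 - 107 ≡ 9; y = λ·(54 - 9) - 63 ≡ 56. → (9, 56)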